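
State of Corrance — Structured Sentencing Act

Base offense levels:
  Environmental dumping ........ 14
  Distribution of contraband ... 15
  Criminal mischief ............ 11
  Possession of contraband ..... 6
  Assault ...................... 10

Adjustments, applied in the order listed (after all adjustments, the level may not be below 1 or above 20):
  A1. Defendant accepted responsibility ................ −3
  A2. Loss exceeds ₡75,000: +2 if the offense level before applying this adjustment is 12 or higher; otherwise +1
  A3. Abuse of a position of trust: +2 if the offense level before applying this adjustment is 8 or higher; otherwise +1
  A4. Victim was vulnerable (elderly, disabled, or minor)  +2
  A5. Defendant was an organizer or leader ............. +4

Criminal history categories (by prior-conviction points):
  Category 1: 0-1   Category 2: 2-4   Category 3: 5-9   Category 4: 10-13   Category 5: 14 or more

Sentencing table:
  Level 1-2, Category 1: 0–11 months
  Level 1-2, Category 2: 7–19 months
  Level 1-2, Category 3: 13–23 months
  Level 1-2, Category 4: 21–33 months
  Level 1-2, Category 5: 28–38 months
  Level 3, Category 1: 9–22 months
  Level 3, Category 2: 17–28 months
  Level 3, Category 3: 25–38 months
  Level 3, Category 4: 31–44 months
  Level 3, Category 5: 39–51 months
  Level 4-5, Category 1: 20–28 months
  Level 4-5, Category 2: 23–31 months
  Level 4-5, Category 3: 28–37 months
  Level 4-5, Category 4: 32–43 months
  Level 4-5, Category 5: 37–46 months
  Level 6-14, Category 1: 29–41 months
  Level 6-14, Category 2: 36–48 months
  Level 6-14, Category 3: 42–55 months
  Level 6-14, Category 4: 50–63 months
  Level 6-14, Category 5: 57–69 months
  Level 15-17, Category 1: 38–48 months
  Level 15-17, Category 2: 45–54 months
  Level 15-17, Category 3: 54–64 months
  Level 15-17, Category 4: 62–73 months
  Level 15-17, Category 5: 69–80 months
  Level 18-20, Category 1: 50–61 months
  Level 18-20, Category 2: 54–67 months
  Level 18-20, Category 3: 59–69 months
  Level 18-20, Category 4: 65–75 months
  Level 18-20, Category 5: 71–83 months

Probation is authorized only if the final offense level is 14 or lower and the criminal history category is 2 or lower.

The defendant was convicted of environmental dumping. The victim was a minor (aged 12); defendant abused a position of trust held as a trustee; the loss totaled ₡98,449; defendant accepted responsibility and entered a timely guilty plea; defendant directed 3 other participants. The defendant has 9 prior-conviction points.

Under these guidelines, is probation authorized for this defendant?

Base offense level for environmental dumping: 14.
A1 applies: 14 − 3 = 11.
A2 applies (level before this adjustment is 11 < 12, so +1): 11 + 1 = 12.
A3 applies (level before this adjustment is 12 ≥ 8, so +2): 12 + 2 = 14.
A4 applies: 14 + 2 = 16.
A5 applies: 16 + 4 = 20.
Final offense level: 20.
Criminal history: 9 prior points → Category 3 (5-9).
Level 20 falls in the 18-20 band.
Grid: Level 18-20 × Category 3 = 59-69 months.
Probation check: level 20 > 14 and category 3 > 2 → not eligible.

No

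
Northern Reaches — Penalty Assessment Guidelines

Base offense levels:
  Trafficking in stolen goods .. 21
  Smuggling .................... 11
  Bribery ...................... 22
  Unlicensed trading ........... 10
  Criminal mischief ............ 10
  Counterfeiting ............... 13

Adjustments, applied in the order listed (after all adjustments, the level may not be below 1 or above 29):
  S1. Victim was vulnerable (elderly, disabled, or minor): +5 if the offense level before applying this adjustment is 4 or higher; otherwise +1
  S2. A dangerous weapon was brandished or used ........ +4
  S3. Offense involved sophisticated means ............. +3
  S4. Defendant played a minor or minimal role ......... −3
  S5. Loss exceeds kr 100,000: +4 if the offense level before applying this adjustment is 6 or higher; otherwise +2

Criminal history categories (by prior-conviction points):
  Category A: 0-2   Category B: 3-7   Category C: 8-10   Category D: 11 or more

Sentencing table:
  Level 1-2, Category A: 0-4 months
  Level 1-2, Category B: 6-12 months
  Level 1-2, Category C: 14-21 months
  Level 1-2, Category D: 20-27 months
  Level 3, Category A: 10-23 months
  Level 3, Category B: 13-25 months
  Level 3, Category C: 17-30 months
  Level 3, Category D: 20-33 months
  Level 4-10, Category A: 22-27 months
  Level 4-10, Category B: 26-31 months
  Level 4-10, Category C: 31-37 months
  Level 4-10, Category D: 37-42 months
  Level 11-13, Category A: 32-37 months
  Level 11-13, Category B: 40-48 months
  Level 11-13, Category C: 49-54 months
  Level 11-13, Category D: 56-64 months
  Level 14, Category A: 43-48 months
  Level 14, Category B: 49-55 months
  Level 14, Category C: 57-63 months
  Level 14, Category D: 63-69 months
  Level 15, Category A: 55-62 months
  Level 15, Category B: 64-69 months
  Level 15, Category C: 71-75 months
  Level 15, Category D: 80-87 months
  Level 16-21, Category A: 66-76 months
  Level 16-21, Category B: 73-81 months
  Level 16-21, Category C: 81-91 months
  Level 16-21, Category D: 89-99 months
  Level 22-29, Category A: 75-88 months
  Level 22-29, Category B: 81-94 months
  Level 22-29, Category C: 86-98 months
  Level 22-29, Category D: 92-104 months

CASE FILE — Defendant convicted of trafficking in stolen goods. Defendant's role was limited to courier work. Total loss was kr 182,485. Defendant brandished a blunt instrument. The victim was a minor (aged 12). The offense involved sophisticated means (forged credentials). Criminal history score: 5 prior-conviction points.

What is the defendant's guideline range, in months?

Base offense level for trafficking in stolen goods: 21.
S1 applies (level before this adjustment is 21 ≥ 4, so +5): 21 + 5 = 26.
S2 applies: 26 + 4 = 30.
S3 applies: 30 + 3 = 33.
S4 applies: 33 − 3 = 30.
S5 applies (level before this adjustment is 30 ≥ 6, so +4): 30 + 4 = 34.
Level 34 exceeds the maximum of 29; capped at 29.
Final offense level: 29.
Criminal history: 5 prior points → Category B (3-7).
Level 29 falls in the 22-29 band.
Grid: Level 22-29 × Category B = 81-94 months.

81-94 months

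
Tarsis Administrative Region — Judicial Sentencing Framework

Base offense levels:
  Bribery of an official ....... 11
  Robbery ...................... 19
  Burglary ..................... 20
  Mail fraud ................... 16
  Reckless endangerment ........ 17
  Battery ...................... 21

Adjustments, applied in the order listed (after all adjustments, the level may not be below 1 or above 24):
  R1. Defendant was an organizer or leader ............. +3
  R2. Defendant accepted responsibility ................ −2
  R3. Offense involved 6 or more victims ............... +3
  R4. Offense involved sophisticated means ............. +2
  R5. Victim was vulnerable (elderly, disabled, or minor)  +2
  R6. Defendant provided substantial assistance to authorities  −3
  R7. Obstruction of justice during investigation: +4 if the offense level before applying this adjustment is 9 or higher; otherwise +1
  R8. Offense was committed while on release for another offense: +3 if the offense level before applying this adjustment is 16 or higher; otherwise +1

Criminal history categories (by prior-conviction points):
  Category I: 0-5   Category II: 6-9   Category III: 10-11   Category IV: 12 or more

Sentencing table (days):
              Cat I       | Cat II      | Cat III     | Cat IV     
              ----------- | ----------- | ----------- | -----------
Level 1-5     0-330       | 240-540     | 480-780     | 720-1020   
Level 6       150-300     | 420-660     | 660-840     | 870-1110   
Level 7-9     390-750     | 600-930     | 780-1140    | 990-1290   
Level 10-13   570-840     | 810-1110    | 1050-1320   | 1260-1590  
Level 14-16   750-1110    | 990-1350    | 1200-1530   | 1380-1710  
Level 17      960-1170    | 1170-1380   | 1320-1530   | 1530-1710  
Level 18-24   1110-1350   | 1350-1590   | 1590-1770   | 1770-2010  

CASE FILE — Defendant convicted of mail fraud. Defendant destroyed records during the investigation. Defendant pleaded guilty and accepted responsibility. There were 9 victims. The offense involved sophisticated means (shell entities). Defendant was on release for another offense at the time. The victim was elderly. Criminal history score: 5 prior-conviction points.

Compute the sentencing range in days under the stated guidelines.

1110-1350 days

Base offense level for mail fraud: 16.
R2 applies: 16 − 2 = 14.
R3 applies: 14 + 3 = 17.
R4 applies: 17 + 2 = 19.
R5 applies: 19 + 2 = 21.
R6 does not apply.
R7 applies (level before this adjustment is 21 ≥ 9, so +4): 21 + 4 = 25.
R8 applies (level before this adjustment is 25 ≥ 16, so +3): 25 + 3 = 28.
Level 28 exceeds the maximum of 24; capped at 24.
Final offense level: 24.
Criminal history: 5 prior points → Category I (0-5).
Level 24 falls in the 18-24 band.
Grid: Level 18-24 × Category I = 1110-1350 days.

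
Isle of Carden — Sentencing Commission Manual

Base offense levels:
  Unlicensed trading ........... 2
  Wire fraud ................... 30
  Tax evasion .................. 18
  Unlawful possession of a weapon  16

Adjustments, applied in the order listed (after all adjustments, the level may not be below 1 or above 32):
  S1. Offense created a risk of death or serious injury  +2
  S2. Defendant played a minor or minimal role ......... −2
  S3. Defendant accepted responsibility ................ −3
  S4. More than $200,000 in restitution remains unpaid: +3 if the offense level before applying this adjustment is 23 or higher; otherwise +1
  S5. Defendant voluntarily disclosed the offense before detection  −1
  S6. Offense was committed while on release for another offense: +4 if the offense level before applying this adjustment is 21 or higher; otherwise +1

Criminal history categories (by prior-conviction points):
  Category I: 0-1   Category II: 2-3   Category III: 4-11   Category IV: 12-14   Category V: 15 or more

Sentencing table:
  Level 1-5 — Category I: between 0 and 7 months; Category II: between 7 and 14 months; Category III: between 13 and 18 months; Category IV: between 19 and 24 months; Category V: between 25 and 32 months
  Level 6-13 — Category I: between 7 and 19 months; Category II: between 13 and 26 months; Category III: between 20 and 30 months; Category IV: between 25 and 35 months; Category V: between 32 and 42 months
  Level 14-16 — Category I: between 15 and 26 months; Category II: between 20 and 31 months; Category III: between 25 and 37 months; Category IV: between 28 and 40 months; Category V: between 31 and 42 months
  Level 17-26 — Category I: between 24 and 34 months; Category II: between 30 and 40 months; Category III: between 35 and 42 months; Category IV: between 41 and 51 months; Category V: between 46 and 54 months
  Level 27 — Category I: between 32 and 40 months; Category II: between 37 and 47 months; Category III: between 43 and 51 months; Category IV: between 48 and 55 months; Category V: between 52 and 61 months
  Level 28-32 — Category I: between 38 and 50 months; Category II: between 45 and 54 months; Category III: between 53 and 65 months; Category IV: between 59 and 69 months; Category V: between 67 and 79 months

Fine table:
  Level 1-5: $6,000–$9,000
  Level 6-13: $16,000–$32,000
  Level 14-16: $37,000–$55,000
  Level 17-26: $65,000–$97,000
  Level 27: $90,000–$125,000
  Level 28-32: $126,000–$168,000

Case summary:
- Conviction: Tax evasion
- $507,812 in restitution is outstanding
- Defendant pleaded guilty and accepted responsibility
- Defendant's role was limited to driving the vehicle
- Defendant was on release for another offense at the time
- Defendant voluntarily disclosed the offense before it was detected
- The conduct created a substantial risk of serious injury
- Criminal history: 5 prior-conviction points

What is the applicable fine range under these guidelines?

Base offense level for tax evasion: 18.
S1 applies: 18 + 2 = 20.
S2 applies: 20 − 2 = 18.
S3 applies: 18 − 3 = 15.
S4 applies (level before this adjustment is 15 < 23, so +1): 15 + 1 = 16.
S5 applies: 16 − 1 = 15.
S6 applies (level before this adjustment is 15 < 21, so +1): 15 + 1 = 16.
Final offense level: 16.
Level 16 falls in the 14-16 band.
Fine table: Level 14-16 → $37,000–$55,000.

$37,000–$55,000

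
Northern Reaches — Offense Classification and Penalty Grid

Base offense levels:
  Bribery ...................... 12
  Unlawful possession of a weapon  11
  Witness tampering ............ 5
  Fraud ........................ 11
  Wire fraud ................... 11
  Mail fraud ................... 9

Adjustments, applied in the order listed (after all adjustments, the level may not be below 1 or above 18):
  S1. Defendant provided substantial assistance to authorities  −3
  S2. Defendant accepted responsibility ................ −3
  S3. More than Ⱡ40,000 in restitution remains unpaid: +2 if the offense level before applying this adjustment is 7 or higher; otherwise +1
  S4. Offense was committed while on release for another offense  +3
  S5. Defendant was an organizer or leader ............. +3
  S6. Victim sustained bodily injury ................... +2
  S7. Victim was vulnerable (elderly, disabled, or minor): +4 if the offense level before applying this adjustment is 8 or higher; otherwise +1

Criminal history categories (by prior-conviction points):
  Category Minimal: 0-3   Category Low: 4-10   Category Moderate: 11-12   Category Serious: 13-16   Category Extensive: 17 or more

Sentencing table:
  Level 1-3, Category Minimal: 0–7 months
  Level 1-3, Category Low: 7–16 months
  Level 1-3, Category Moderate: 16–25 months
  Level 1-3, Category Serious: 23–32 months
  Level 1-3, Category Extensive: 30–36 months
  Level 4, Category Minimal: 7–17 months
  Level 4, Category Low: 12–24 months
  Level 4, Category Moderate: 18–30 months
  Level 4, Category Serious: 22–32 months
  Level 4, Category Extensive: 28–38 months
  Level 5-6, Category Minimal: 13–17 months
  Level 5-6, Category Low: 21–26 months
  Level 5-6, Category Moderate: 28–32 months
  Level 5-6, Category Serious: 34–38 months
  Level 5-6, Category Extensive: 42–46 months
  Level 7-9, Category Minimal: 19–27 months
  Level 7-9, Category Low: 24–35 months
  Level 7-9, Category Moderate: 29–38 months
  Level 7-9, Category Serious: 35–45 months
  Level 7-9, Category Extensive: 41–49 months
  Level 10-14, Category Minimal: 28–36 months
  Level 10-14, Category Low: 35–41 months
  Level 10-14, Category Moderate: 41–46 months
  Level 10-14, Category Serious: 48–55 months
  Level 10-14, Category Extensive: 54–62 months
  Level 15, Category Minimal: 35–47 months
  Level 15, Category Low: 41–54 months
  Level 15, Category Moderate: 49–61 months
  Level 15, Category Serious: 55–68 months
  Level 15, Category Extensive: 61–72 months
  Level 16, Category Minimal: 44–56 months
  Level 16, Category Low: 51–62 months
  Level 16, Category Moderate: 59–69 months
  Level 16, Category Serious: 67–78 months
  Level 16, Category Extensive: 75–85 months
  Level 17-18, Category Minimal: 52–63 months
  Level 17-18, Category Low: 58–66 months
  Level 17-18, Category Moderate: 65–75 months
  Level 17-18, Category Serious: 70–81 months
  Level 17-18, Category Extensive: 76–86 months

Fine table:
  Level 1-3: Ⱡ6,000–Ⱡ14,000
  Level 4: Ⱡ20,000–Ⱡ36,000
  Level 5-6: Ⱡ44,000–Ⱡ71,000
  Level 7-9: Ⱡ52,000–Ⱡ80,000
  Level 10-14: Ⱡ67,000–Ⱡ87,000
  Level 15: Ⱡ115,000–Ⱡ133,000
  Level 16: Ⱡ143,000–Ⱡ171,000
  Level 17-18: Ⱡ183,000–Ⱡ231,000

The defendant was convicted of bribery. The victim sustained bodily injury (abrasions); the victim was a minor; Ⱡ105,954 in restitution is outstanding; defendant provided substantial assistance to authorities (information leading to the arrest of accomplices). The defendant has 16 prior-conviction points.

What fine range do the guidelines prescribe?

Base offense level for bribery: 12.
S1 applies: 12 − 3 = 9.
S3 applies (level before this adjustment is 9 ≥ 7, so +2): 9 + 2 = 11.
S5 does not apply.
S6 applies: 11 + 2 = 13.
S7 applies (level before this adjustment is 13 ≥ 8, so +4): 13 + 4 = 17.
Final offense level: 17.
Level 17 falls in the 17-18 band.
Fine table: Level 17-18 → Ⱡ183,000–Ⱡ231,000.

Ⱡ183,000–Ⱡ231,000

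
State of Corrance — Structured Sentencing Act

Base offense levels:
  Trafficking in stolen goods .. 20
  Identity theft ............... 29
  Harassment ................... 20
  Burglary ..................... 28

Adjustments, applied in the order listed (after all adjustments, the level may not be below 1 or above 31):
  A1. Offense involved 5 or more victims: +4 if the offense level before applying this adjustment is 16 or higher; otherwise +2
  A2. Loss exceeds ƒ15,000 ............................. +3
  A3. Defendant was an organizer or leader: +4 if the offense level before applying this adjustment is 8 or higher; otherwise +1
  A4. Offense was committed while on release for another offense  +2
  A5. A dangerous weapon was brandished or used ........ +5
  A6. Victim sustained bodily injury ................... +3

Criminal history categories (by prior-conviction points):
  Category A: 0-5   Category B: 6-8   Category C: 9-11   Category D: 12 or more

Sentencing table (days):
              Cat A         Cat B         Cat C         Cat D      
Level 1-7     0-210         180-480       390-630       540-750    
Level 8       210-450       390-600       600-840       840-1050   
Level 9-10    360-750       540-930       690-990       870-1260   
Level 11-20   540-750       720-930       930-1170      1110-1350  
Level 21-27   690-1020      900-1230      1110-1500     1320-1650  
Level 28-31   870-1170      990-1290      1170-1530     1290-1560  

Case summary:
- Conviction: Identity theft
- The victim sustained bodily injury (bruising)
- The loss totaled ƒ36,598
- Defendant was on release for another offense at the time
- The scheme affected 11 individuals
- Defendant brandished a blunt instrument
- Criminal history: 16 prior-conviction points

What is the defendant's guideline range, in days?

1290-1560 days

Base offense level for identity theft: 29.
A1 applies (level before this adjustment is 29 ≥ 16, so +4): 29 + 4 = 33.
A2 applies: 33 + 3 = 36.
A4 applies: 36 + 2 = 38.
A5 applies: 38 + 5 = 43.
A6 applies: 43 + 3 = 46.
Level 46 exceeds the maximum of 31; capped at 31.
Final offense level: 31.
Criminal history: 16 prior points → Category D (12+).
Level 31 falls in the 28-31 band.
Grid: Level 28-31 × Category D = 1290-1560 days.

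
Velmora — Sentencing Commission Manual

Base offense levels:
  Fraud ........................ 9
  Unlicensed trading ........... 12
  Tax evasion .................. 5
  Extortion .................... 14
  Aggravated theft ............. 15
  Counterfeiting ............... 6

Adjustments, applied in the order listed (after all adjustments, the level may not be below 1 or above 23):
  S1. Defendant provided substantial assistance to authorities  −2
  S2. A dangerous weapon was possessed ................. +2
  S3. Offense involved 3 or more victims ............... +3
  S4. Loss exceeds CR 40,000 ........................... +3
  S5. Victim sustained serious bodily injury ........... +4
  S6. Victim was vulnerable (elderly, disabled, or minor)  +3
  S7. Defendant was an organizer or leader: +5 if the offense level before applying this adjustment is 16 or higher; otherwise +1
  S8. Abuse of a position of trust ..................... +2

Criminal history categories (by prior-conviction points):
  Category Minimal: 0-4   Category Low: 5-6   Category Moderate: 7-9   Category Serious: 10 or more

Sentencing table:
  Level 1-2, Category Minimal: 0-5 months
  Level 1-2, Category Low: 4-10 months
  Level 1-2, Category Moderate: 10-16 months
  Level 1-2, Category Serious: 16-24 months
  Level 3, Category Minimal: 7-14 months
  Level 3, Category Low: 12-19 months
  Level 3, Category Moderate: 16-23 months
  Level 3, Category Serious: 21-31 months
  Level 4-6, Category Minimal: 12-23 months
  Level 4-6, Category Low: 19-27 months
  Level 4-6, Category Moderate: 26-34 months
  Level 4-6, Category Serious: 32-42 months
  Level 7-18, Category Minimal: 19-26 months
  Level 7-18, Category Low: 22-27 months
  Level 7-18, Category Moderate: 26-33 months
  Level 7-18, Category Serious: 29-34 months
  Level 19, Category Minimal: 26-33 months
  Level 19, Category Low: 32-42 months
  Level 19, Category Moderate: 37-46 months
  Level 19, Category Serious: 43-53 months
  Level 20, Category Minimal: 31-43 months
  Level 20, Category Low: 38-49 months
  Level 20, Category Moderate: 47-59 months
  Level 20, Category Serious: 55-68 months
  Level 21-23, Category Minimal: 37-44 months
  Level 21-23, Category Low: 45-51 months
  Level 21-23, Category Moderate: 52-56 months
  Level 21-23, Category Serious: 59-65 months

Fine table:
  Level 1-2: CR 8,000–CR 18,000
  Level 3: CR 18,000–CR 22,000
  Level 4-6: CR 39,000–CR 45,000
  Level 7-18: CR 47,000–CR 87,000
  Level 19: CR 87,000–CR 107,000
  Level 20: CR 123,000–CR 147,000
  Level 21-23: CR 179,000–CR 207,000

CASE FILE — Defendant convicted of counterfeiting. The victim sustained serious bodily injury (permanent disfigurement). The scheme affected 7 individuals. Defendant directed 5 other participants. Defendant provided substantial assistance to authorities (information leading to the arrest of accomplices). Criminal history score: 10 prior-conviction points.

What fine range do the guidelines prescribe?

Base offense level for counterfeiting: 6.
S1 applies: 6 − 2 = 4.
S3 applies: 4 + 3 = 7.
S4 does not apply.
S5 applies: 7 + 4 = 11.
S7 applies (level before this adjustment is 11 < 16, so +1): 11 + 1 = 12.
Final offense level: 12.
Level 12 falls in the 7-18 band.
Fine table: Level 7-18 → CR 47,000–CR 87,000.

CR 47,000–CR 87,000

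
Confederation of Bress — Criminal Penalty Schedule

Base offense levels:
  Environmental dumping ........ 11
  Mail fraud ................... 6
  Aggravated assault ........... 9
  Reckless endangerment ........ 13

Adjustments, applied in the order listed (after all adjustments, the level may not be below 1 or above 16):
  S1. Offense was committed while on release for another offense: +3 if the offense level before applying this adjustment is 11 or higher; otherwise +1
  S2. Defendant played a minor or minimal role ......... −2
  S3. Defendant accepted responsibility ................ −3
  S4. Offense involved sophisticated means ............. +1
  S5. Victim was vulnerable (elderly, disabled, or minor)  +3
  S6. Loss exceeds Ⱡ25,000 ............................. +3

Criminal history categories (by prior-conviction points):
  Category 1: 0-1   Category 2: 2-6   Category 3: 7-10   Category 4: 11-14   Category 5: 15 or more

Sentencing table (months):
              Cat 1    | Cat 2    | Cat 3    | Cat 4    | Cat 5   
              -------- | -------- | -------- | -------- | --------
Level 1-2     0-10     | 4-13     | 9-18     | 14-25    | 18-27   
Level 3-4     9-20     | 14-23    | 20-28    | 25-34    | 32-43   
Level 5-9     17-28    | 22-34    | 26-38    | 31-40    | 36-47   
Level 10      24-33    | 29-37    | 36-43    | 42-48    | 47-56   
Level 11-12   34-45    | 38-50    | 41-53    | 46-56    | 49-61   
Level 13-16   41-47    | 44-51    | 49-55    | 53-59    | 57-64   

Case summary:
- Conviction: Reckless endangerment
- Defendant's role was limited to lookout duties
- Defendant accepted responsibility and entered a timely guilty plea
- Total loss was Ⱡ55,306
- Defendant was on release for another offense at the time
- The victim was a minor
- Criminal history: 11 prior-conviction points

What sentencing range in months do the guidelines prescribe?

Base offense level for reckless endangerment: 13.
S1 applies (level before this adjustment is 13 ≥ 11, so +3): 13 + 3 = 16.
S2 applies: 16 − 2 = 14.
S3 applies: 14 − 3 = 11.
S4 does not apply.
S5 applies: 11 + 3 = 14.
S6 applies: 14 + 3 = 17.
Level 17 exceeds the maximum of 16; capped at 16.
Final offense level: 16.
Criminal history: 11 prior points → Category 4 (11-14).
Level 16 falls in the 13-16 band.
Grid: Level 13-16 × Category 4 = 53-59 months.

53-59 months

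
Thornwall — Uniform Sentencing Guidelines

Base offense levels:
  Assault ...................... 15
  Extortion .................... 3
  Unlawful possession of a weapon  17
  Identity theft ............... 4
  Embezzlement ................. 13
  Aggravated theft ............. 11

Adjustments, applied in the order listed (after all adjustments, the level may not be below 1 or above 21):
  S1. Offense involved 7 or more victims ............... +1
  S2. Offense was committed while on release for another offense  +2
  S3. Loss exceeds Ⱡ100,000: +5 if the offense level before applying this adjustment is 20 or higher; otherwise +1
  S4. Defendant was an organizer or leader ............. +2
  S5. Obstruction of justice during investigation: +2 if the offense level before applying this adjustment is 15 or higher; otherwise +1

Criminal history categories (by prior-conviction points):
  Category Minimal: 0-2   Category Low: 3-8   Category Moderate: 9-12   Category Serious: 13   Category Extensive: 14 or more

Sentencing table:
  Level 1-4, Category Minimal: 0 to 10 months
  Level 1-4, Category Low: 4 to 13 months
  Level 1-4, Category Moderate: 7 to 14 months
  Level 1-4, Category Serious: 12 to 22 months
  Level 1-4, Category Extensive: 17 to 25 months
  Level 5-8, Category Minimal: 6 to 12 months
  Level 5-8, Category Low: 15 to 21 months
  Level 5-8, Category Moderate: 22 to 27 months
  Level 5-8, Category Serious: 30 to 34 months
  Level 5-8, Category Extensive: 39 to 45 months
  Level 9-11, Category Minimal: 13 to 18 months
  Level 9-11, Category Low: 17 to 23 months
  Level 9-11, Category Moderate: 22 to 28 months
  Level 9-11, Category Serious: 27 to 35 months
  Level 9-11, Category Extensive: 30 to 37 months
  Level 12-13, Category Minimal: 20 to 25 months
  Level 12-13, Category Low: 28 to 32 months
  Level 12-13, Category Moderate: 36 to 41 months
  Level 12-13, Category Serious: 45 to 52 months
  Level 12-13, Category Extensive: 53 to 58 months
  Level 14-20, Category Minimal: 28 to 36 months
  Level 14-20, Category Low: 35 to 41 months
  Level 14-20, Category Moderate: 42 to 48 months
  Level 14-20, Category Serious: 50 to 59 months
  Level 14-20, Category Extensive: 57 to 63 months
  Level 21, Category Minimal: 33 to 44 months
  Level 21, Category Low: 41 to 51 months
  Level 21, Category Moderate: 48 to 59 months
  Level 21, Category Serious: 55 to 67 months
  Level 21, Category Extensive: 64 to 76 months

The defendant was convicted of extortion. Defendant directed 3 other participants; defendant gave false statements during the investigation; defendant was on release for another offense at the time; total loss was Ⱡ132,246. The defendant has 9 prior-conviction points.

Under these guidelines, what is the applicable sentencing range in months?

Base offense level for extortion: 3.
S2 applies: 3 + 2 = 5.
S3 applies (level before this adjustment is 5 < 20, so +1): 5 + 1 = 6.
S4 applies: 6 + 2 = 8.
S5 applies (level before this adjustment is 8 < 15, so +1): 8 + 1 = 9.
Final offense level: 9.
Criminal history: 9 prior points → Category Moderate (9-12).
Level 9 falls in the 9-11 band.
Grid: Level 9-11 × Category Moderate = 22-28 months.

22-28 months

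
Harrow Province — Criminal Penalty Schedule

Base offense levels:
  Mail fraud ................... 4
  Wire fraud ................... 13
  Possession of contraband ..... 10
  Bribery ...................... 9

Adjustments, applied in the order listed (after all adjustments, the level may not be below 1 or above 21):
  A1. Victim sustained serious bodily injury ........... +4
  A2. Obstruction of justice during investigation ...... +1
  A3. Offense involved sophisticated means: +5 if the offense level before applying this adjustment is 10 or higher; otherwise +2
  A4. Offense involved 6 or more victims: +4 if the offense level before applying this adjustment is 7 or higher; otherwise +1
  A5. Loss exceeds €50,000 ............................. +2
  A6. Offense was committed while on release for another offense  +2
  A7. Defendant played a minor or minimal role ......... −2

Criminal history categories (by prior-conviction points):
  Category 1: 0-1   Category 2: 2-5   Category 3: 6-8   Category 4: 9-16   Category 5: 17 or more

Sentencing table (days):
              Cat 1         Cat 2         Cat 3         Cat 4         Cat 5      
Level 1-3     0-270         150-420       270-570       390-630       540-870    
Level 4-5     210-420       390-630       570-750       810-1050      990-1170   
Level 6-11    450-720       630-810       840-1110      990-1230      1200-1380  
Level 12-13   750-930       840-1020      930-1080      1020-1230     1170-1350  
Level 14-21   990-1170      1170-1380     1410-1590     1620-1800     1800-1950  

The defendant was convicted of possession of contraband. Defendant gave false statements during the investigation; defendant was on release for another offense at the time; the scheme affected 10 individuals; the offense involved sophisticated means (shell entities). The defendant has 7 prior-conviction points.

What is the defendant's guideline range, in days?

1410-1590 days

Base offense level for possession of contraband: 10.
A1 does not apply.
A2 applies: 10 + 1 = 11.
A3 applies (level before this adjustment is 11 ≥ 10, so +5): 11 + 5 = 16.
A4 applies (level before this adjustment is 16 ≥ 7, so +4): 16 + 4 = 20.
A5 does not apply.
A6 applies: 20 + 2 = 22.
Level 22 exceeds the maximum of 21; capped at 21.
Final offense level: 21.
Criminal history: 7 prior points → Category 3 (6-8).
Level 21 falls in the 14-21 band.
Grid: Level 14-21 × Category 3 = 1410-1590 days.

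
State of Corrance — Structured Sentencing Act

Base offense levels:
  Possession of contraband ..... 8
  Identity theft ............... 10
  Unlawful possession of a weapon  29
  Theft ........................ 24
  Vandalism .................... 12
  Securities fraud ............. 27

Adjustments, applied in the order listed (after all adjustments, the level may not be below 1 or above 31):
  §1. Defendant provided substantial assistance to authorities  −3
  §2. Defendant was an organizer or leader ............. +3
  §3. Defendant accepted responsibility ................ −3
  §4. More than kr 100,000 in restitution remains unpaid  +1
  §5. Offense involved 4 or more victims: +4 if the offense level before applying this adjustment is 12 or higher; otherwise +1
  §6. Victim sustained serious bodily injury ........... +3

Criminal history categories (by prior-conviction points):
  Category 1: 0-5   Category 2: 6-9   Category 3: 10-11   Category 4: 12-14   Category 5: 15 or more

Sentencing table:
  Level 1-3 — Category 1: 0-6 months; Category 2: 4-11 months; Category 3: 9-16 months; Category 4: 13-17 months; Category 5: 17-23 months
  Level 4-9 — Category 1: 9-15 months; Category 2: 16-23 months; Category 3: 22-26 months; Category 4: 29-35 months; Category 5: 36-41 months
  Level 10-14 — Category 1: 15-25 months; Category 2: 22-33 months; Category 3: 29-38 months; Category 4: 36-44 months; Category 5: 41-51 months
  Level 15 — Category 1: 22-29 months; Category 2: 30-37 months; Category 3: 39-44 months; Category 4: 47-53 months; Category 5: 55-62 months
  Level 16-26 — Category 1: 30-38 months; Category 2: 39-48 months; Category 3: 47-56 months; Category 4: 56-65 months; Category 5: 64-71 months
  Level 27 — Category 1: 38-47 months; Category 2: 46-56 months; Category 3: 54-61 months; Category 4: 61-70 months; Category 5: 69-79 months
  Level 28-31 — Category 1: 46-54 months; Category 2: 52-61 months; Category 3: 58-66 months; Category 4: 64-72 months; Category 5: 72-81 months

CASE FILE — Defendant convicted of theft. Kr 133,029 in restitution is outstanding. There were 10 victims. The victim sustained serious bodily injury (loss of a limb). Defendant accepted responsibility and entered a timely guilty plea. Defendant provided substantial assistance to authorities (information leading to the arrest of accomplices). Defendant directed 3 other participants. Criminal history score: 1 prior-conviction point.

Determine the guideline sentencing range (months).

46-54 months

Base offense level for theft: 24.
§1 applies: 24 − 3 = 21.
§2 applies: 21 + 3 = 24.
§3 applies: 24 − 3 = 21.
§4 applies: 21 + 1 = 22.
§5 applies (level before this adjustment is 22 ≥ 12, so +4): 22 + 4 = 26.
§6 applies: 26 + 3 = 29.
Final offense level: 29.
Criminal history: 1 prior point → Category 1 (0-5).
Level 29 falls in the 28-31 band.
Grid: Level 28-31 × Category 1 = 46-54 months.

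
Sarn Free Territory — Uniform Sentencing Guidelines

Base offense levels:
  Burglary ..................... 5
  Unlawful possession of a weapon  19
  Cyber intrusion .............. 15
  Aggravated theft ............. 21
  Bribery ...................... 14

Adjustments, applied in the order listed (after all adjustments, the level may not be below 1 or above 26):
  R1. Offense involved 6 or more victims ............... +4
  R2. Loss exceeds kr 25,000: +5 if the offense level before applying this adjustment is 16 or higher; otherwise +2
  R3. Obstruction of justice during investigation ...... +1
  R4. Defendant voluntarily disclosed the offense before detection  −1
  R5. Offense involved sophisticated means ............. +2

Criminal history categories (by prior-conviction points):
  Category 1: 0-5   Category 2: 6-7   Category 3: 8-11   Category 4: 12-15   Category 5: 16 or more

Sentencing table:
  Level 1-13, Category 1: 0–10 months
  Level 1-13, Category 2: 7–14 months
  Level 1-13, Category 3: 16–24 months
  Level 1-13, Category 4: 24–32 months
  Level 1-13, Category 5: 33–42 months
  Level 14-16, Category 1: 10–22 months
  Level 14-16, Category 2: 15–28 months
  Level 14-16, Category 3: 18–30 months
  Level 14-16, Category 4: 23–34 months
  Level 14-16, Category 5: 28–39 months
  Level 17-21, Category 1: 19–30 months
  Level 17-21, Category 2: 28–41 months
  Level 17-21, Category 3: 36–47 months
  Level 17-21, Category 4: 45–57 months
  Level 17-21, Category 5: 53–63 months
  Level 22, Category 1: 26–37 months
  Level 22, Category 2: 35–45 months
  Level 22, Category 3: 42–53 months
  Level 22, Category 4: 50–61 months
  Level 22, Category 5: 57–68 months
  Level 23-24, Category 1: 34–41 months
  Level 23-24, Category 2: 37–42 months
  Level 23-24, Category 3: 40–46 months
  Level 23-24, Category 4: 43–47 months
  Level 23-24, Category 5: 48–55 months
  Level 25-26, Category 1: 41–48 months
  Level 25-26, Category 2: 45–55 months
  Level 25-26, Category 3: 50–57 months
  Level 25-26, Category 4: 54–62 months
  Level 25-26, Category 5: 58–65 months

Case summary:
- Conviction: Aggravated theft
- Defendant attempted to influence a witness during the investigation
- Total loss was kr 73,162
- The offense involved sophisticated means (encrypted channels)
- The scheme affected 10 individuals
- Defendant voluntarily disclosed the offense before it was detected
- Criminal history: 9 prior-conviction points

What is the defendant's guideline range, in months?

Base offense level for aggravated theft: 21.
R1 applies: 21 + 4 = 25.
R2 applies (level before this adjustment is 25 ≥ 16, so +5): 25 + 5 = 30.
R3 applies: 30 + 1 = 31.
R4 applies: 31 − 1 = 30.
R5 applies: 30 + 2 = 32.
Level 32 exceeds the maximum of 26; capped at 26.
Final offense level: 26.
Criminal history: 9 prior points → Category 3 (8-11).
Level 26 falls in the 25-26 band.
Grid: Level 25-26 × Category 3 = 50-57 months.

50-57 months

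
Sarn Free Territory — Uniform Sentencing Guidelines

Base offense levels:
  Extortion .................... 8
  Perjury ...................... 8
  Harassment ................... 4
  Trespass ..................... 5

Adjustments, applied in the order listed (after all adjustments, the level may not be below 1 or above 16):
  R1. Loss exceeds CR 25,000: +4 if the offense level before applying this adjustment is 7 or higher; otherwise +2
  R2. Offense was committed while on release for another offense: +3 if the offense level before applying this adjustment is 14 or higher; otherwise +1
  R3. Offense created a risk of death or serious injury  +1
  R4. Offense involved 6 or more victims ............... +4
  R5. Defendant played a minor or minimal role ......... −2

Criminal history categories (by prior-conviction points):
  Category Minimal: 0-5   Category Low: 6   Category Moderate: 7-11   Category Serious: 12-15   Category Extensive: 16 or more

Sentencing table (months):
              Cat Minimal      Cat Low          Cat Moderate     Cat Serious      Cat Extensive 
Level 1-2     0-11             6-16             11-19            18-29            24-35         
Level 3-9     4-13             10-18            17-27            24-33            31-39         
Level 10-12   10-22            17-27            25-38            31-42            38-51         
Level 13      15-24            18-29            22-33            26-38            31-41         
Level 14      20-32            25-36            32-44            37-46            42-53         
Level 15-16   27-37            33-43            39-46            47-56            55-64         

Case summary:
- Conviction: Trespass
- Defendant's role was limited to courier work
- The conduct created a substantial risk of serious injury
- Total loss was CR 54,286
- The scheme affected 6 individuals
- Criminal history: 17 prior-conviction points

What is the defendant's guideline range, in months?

Base offense level for trespass: 5.
R1 applies (level before this adjustment is 5 < 7, so +2): 5 + 2 = 7.
R3 applies: 7 + 1 = 8.
R4 applies: 8 + 4 = 12.
R5 applies: 12 − 2 = 10.
Final offense level: 10.
Criminal history: 17 prior points → Category Extensive (16+).
Level 10 falls in the 10-12 band.
Grid: Level 10-12 × Category Extensive = 38-51 months.

38-51 months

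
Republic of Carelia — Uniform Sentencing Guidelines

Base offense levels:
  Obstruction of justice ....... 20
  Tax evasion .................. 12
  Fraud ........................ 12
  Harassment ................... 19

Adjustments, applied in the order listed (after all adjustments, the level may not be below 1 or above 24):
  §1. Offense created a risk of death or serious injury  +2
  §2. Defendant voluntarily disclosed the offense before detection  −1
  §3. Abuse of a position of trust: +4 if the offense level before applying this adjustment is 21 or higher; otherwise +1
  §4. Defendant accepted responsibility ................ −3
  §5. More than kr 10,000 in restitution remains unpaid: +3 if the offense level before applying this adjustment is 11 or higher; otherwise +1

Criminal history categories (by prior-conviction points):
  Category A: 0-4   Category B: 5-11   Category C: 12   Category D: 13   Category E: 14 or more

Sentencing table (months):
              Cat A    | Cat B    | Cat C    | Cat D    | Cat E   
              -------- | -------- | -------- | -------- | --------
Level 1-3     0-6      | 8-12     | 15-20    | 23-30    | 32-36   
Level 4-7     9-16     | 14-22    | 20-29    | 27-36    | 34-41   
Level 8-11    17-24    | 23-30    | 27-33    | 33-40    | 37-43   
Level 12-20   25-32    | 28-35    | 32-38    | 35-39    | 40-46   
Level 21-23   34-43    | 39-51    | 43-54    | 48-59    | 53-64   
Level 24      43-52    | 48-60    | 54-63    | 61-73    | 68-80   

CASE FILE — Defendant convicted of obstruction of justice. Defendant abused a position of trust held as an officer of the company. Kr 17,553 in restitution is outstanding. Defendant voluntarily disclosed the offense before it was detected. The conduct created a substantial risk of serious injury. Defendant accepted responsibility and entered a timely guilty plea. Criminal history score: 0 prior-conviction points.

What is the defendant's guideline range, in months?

Base offense level for obstruction of justice: 20.
§1 applies: 20 + 2 = 22.
§2 applies: 22 − 1 = 21.
§3 applies (level before this adjustment is 21 ≥ 21, so +4): 21 + 4 = 25.
§4 applies: 25 − 3 = 22.
§5 applies (level before this adjustment is 22 ≥ 11, so +3): 22 + 3 = 25.
Level 25 exceeds the maximum of 24; capped at 24.
Final offense level: 24.
Criminal history: 0 prior points → Category A (0-4).
Level 24 falls in the 24 band.
Grid: Level 24 × Category A = 43-52 months.

43-52 months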